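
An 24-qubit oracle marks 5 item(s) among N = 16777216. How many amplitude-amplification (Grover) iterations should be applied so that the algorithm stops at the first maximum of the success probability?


After j Grover iterations the success probability is P(j) = sin^2((2j+1)*theta), where sin(theta) = sqrt(k/N).
N = 2^24 = 16777216, k = 5
sin(theta) = sqrt(k/N) = 0.0005459150336
theta = arcsin(sqrt(k/N)) = 0.0005459150607 rad
P(j) reaches its first maximum when (2j+1)*theta is as close as possible to pi/2, i.e. j = round(pi/(4*theta) - 1/2).
pi/(4*theta) - 1/2 = 1438.1820
(For comparison, the common estimate pi/4 * sqrt(N/k) = 1438.6821; the exact maximiser is used here.)
Optimal iterations = 1438

1438


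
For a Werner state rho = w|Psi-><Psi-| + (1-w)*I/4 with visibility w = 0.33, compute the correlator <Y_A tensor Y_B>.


|Psi-> = (|01> - |10>)/sqrt(2)
For the pure Bell state, <Y_A Y_B> = -1 (Bell-state Pauli correlator).
The maximally-mixed part I/4 has tr(I/4 * P tensor P) = 0 for any traceless Pauli P.
So <Y_A Y_B>_rho = w * (-1) + (1 - w) * 0
= 0.33 * (-1)
= -0.3300

-0.3300


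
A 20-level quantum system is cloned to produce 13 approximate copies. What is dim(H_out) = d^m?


Output space = H^(tensor 13) where dim(H) = 20
dim = 20^13
= 400 (after 2 factors)
= 8000 (after 3 factors)
= 160000 (after 4 factors)
= 3200000 (after 5 factors)
= 64000000 (after 6 factors)
= 1280000000 (after 7 factors)
= 25600000000 (after 8 factors)
= 512000000000 (after 9 factors)
= 10240000000000 (after 10 factors)
= 204800000000000 (after 11 factors)
= 4096000000000000 (after 12 factors)
= 81920000000000000 (after 13 factors)
= 81920000000000000

81920000000000000


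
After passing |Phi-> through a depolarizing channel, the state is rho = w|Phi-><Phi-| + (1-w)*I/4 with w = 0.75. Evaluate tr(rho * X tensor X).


|Phi-> = (|00> - |11>)/sqrt(2)
For the pure Bell state, <X_A X_B> = -1 (Bell-state Pauli correlator).
The maximally-mixed part I/4 has tr(I/4 * P tensor P) = 0 for any traceless Pauli P.
So <X_A X_B>_rho = w * (-1) + (1 - w) * 0
= 0.75 * (-1)
= -0.7500

-0.7500


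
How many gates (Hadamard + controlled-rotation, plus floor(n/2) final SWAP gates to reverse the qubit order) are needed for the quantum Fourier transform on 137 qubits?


Hadamard gates: 137
Controlled rotations: n*(n-1)/2 = 137*136/2 = 9316
SWAP gates: floor(n/2) = floor(137/2) = 68
Total = 137 + 9316 + 68
= 9521

9521


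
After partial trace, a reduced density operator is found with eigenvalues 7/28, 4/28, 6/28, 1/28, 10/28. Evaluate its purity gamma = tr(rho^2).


tr(rho^2) = sum of eigenvalues squared
= (7/28)^2 + (4/28)^2 + (6/28)^2 + (1/28)^2 + (10/28)^2
= (49 + 16 + 36 + 1 + 100) / 784
= 202/784
= 0.2577

0.2577


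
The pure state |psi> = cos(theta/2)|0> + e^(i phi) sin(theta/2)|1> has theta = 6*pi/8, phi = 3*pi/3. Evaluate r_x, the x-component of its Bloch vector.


theta = 2.3562, phi = 3.1416
r_x = sin(theta)*cos(phi) = 0.7071 * -1.0000
r_x = -0.7071

-0.7071


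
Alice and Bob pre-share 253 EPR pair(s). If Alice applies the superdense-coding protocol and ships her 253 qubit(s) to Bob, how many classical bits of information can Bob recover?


Superdense coding allows 2 classical bits per shared entangled pair.
253 pair(s) -> 2 * 253 = 506 classical bits

506


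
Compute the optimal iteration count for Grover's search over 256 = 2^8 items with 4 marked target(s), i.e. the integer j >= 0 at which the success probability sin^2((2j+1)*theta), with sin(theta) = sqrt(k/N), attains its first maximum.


After j Grover iterations the success probability is P(j) = sin^2((2j+1)*theta), where sin(theta) = sqrt(k/N).
N = 2^8 = 256, k = 4
sin(theta) = sqrt(k/N) = 0.125
theta = arcsin(sqrt(k/N)) = 0.1253278312 rad
P(j) reaches its first maximum when (2j+1)*theta is as close as possible to pi/2, i.e. j = round(pi/(4*theta) - 1/2).
pi/(4*theta) - 1/2 = 5.7667
(For comparison, the common estimate pi/4 * sqrt(N/k) = 6.2832; the exact maximiser is used here.)
Optimal iterations = 6

6


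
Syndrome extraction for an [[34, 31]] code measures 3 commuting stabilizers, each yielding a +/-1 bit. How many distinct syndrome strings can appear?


Each stabilizer generator gives a binary (+1 or -1) measurement outcome.
With 3 independent generators:
Total syndromes = 2^3
= 8

8


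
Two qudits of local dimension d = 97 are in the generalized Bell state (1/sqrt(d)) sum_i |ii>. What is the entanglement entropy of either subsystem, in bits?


For a maximally entangled state in d x d:
S = log2(d) = log2(97)
= 6.5999

6.5999


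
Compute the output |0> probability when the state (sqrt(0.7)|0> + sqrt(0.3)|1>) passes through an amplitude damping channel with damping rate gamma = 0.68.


For amplitude damping with parameter gamma on state sqrt(a)|0> + sqrt(b)|1>:
alpha^2 = 0.7, beta^2 = 0.3
P(|0>) = alpha^2 + gamma * beta^2
= 0.7 + 0.68 * 0.3
= 0.7 + 0.2040
= 0.9040

0.9040


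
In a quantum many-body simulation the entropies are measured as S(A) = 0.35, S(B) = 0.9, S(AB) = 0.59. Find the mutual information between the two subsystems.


I(A:B) = S(A) + S(B) - S(AB)
= 0.35 + 0.9 - 0.59
= 0.6600

0.6600


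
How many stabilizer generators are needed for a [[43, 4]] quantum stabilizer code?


For an [[n,k]] stabilizer code:
Number of stabilizer generators = n - k
= 43 - 4
= 39

39


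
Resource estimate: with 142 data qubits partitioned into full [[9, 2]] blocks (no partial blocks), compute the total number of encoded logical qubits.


Each code block uses 9 physical qubits for 2 logical qubit(s).
Number of complete blocks = floor(142 / 9) = 15
Logical qubits = 15 * 2
= 30

30


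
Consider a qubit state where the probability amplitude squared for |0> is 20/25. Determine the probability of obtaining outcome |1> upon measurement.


|alpha|^2 = 20/25 = 0.8000
|beta|^2 = 1 - 20/25 = 5/25 = 0.2000
P(|1>) = |beta|^2 = 0.2000

0.2000


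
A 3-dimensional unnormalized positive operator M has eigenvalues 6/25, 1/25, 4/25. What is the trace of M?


tr(M) = sum of eigenvalues
= 6/25 + 1/25 + 4/25
= 11/25
= 0.4400

0.4400


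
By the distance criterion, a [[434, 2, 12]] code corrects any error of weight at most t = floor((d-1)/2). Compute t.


Code parameters: [[434, 2, 12]], distance d = 12.
Number of correctable errors = floor((d-1)/2)
= floor((12 - 1)/2)
= floor(11/2)
= 5

5


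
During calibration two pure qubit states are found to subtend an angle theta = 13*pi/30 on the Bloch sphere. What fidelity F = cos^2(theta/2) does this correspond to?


For states separated by angle theta on Bloch sphere:
F = cos^2(theta/2)
theta = 13*pi/30 = 1.3614
theta/2 = 0.6807
cos(theta/2) = 0.7771
F = 0.6040

0.6040


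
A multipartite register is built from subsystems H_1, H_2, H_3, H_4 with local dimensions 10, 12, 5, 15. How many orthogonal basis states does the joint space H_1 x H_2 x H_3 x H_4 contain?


dim(H_1 x H_2 x H_3 x H_4) = 10 * 12 * 5 * 15
= 120 * 5 * 15
= 600 * 15
= 9000

9000


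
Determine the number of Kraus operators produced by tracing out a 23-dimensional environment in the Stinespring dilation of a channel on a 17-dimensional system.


Tracing out the environment in an orthonormal basis {|i>_E} gives Kraus operators K_i = <i|_E U |0>_E.
Number of Kraus operators = dim(H_env) = d_env
= 23

23


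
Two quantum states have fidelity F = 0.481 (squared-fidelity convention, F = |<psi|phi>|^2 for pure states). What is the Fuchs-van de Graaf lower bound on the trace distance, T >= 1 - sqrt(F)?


Fuchs-van de Graaf (squared-fidelity convention): 1 - sqrt(F) <= T <= sqrt(1 - F).
Lower bound: T >= 1 - sqrt(F)
sqrt(F) = sqrt(0.481) = 0.6935
T >= 1 - 0.6935
T >= 0.3065

0.3065


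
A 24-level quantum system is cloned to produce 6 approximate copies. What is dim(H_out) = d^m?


Output space = H^(tensor 6) where dim(H) = 24
dim = 24^6
= 576 (after 2 factors)
= 13824 (after 3 factors)
= 331776 (after 4 factors)
= 7962624 (after 5 factors)
= 191102976 (after 6 factors)
= 191102976

191102976


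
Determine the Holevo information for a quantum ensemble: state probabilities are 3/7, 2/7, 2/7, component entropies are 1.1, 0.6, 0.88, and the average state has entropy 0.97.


chi = S(rho) - sum_i p_i * S(rho_i)
Weighted entropy = 3/7 * 1.1 + 2/7 * 0.6 + 2/7 * 0.88
= 0.8943
chi = 0.97 - 0.8943
= 0.0757

0.0757


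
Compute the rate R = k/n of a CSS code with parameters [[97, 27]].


Code rate R = k/n
= 27/97
= 0.2784

0.2784


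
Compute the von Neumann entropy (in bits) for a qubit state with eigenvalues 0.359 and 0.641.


S = -p*log2(p) - (1-p)*log2(1-p)
p = 0.3590, 1-p = 0.6410
= -0.3590 * log2(0.3590) - 0.6410 * log2(0.6410)
= -(-0.5306) - (-0.4113)
= 0.9418

0.9418


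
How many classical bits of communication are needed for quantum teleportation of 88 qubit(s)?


Quantum teleportation requires 2 classical bits per qubit teleported.
88 qubit(s) -> 2 * 88 = 176 classical bits

176


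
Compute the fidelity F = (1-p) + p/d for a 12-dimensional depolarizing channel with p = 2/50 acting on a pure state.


F = (1-p) + p/d
= (1 - 0.0400) + 0.0400/12
= 0.9600 + 0.0033
= 0.9633

0.9633


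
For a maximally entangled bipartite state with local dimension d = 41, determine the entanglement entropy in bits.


For a maximally entangled state in d x d:
S = log2(d) = log2(41)
= 5.3576

5.3576


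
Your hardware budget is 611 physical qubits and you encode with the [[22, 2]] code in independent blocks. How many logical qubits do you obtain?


Each code block uses 22 physical qubits for 2 logical qubit(s).
Number of complete blocks = floor(611 / 22) = 27
Logical qubits = 27 * 2
= 54

54


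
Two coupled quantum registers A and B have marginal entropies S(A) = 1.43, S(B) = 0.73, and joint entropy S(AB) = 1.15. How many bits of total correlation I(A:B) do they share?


I(A:B) = S(A) + S(B) - S(AB)
= 1.43 + 0.73 - 1.15
= 1.0100

1.0100


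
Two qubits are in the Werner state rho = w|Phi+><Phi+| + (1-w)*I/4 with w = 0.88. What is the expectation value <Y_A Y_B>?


|Phi+> = (|00> + |11>)/sqrt(2)
For the pure Bell state, <Y_A Y_B> = -1 (Bell-state Pauli correlator).
The maximally-mixed part I/4 has tr(I/4 * P tensor P) = 0 for any traceless Pauli P.
So <Y_A Y_B>_rho = w * (-1) + (1 - w) * 0
= 0.88 * (-1)
= -0.8800

-0.8800


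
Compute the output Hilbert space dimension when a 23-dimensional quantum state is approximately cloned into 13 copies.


Output space = H^(tensor 13) where dim(H) = 23
dim = 23^13
= 529 (after 2 factors)
= 12167 (after 3 factors)
= 279841 (after 4 factors)
= 6436343 (after 5 factors)
= 148035889 (after 6 factors)
= 3404825447 (after 7 factors)
= 78310985281 (after 8 factors)
= 1801152661463 (after 9 factors)
= 41426511213649 (after 10 factors)
= 952809757913927 (after 11 factors)
= 21914624432020321 (after 12 factors)
= 504036361936467383 (after 13 factors)
= 504036361936467383

504036361936467383


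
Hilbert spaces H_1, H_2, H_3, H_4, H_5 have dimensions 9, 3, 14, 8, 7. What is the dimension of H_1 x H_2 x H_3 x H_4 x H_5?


dim(H_1 x H_2 x H_3 x H_4 x H_5) = 9 * 3 * 14 * 8 * 7
= 27 * 14 * 8 * 7
= 378 * 8 * 7
= 3024 * 7
= 21168

21168


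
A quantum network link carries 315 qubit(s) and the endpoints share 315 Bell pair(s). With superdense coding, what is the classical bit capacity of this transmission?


Superdense coding allows 2 classical bits per shared entangled pair.
315 pair(s) -> 2 * 315 = 630 classical bits

630


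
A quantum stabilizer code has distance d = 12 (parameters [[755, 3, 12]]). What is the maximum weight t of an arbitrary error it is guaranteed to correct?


Code parameters: [[755, 3, 12]], distance d = 12.
Number of correctable errors = floor((d-1)/2)
= floor((12 - 1)/2)
= floor(11/2)
= 5

5


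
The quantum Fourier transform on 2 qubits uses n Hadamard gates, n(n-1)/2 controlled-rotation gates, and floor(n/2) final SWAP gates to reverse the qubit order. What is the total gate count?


Hadamard gates: 2
Controlled rotations: n*(n-1)/2 = 2*1/2 = 1
SWAP gates: floor(n/2) = floor(2/2) = 1
Total = 2 + 1 + 1
= 4

4


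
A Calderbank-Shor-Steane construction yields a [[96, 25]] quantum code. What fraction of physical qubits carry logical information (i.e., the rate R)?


Code rate R = k/n
= 25/96
= 0.2604

0.2604


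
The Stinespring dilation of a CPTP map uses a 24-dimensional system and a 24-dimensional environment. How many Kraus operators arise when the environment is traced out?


Tracing out the environment in an orthonormal basis {|i>_E} gives Kraus operators K_i = <i|_E U |0>_E.
Number of Kraus operators = dim(H_env) = d_env
= 24

24


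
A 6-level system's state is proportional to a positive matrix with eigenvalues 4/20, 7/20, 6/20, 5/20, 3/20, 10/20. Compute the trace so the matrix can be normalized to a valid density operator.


tr(M) = sum of eigenvalues
= 4/20 + 7/20 + 6/20 + 5/20 + 3/20 + 10/20
= 35/20
= 1.7500

1.7500


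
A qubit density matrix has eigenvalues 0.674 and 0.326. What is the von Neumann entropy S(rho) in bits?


S = -p*log2(p) - (1-p)*log2(1-p)
p = 0.6740, 1-p = 0.3260
= -0.6740 * log2(0.6740) - 0.3260 * log2(0.3260)
= -(-0.3836) - (-0.5272)
= 0.9108

0.9108


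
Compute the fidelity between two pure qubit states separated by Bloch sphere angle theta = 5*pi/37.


For states separated by angle theta on Bloch sphere:
F = cos^2(theta/2)
theta = 5*pi/37 = 0.4245
theta/2 = 0.2123
cos(theta/2) = 0.9776
F = 0.9556

0.9556


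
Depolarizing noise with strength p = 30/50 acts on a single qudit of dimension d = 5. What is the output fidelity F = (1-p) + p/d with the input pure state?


F = (1-p) + p/d
= (1 - 0.6000) + 0.6000/5
= 0.4000 + 0.1200
= 0.5200

0.5200


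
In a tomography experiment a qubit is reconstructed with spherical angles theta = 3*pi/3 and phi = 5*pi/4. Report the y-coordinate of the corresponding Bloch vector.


theta = 3.1416, phi = 3.9270
r_y = sin(theta)*sin(phi) = 0.0000 * -0.7071
r_y = 0.0000

0.0000


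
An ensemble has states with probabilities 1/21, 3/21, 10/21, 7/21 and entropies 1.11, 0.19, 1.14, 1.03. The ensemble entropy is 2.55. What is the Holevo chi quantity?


chi = S(rho) - sum_i p_i * S(rho_i)
Weighted entropy = 1/21 * 1.11 + 3/21 * 0.19 + 10/21 * 1.14 + 7/21 * 1.03
= 0.9662
chi = 2.55 - 0.9662
= 1.5838

1.5838


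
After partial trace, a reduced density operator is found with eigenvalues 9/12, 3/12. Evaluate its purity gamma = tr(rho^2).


tr(rho^2) = sum of eigenvalues squared
= (9/12)^2 + (3/12)^2
= (81 + 9) / 144
= 90/144
= 0.6250

0.6250


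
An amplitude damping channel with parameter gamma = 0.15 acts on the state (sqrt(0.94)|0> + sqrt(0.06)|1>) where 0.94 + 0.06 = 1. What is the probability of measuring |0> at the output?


For amplitude damping with parameter gamma on state sqrt(a)|0> + sqrt(b)|1>:
alpha^2 = 0.94, beta^2 = 0.06
P(|0>) = alpha^2 + gamma * beta^2
= 0.94 + 0.15 * 0.06
= 0.94 + 0.0090
= 0.9490

0.9490


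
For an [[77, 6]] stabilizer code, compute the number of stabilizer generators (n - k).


For an [[n,k]] stabilizer code:
Number of stabilizer generators = n - k
= 77 - 6
= 71

71


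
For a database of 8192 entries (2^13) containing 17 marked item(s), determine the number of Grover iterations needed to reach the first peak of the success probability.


After j Grover iterations the success probability is P(j) = sin^2((2j+1)*theta), where sin(theta) = sqrt(k/N).
N = 2^13 = 8192, k = 17
sin(theta) = sqrt(k/N) = 0.04555431168
theta = arcsin(sqrt(k/N)) = 0.04557008209 rad
P(j) reaches its first maximum when (2j+1)*theta is as close as possible to pi/2, i.e. j = round(pi/(4*theta) - 1/2).
pi/(4*theta) - 1/2 = 16.7350
(For comparison, the common estimate pi/4 * sqrt(N/k) = 17.2409; the exact maximiser is used here.)
Optimal iterations = 17

17


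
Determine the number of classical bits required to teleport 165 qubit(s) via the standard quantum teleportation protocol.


Quantum teleportation requires 2 classical bits per qubit teleported.
165 qubit(s) -> 2 * 165 = 330 classical bits

330


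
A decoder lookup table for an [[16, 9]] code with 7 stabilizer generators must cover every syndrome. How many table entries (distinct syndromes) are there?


Each stabilizer generator gives a binary (+1 or -1) measurement outcome.
With 7 independent generators:
Total syndromes = 2^7
= 128

128


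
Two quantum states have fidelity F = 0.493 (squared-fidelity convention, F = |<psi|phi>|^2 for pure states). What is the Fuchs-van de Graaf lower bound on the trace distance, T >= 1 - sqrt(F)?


Fuchs-van de Graaf (squared-fidelity convention): 1 - sqrt(F) <= T <= sqrt(1 - F).
Lower bound: T >= 1 - sqrt(F)
sqrt(F) = sqrt(0.493) = 0.7021
T >= 1 - 0.7021
T >= 0.2979

0.2979


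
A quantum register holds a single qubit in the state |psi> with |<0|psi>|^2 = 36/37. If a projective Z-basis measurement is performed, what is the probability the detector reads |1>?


|alpha|^2 = 36/37 = 0.9730
|beta|^2 = 1 - 36/37 = 1/37 = 0.0270
P(|1>) = |beta|^2 = 0.0270

0.0270


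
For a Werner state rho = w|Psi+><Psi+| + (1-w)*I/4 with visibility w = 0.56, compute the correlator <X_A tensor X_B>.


|Psi+> = (|01> + |10>)/sqrt(2)
For the pure Bell state, <X_A X_B> = +1 (Bell-state Pauli correlator).
The maximally-mixed part I/4 has tr(I/4 * P tensor P) = 0 for any traceless Pauli P.
So <X_A X_B>_rho = w * (+1) + (1 - w) * 0
= 0.56 * (+1)
= 0.5600

0.5600


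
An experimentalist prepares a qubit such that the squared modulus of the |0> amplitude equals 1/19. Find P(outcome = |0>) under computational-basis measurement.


|alpha|^2 = 1/19 = 0.0526
|beta|^2 = 1 - 1/19 = 18/19 = 0.9474
P(|0>) = |alpha|^2 = 0.0526

0.0526


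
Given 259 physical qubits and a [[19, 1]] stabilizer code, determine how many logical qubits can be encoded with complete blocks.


Each code block uses 19 physical qubits for 1 logical qubit(s).
Number of complete blocks = floor(259 / 19) = 13
Logical qubits = 13 * 1
= 13

13


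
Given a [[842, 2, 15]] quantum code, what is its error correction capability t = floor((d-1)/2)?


Code parameters: [[842, 2, 15]], distance d = 15.
Number of correctable errors = floor((d-1)/2)
= floor((15 - 1)/2)
= floor(14/2)
= 7

7


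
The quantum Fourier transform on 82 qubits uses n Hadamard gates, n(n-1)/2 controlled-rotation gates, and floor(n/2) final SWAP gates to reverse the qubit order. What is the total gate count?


Hadamard gates: 82
Controlled rotations: n*(n-1)/2 = 82*81/2 = 3321
SWAP gates: floor(n/2) = floor(82/2) = 41
Total = 82 + 3321 + 41
= 3444

3444


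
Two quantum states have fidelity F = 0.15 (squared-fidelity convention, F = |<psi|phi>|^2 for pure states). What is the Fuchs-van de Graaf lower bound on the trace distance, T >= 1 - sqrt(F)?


Fuchs-van de Graaf (squared-fidelity convention): 1 - sqrt(F) <= T <= sqrt(1 - F).
Lower bound: T >= 1 - sqrt(F)
sqrt(F) = sqrt(0.15) = 0.3873
T >= 1 - 0.3873
T >= 0.6127

0.6127


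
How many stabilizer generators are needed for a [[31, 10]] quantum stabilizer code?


For an [[n,k]] stabilizer code:
Number of stabilizer generators = n - k
= 31 - 10
= 21

21


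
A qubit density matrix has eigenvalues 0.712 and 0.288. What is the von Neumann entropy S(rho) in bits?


S = -p*log2(p) - (1-p)*log2(1-p)
p = 0.7120, 1-p = 0.2880
= -0.7120 * log2(0.7120) - 0.2880 * log2(0.2880)
= -(-0.3489) - (-0.5172)
= 0.8661

0.8661


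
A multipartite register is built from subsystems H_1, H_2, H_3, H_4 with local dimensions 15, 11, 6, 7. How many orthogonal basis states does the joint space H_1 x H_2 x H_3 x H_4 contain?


dim(H_1 x H_2 x H_3 x H_4) = 15 * 11 * 6 * 7
= 165 * 6 * 7
= 990 * 7
= 6930

6930


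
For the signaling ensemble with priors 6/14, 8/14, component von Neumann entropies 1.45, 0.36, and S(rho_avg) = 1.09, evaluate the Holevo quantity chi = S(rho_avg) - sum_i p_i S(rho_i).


chi = S(rho) - sum_i p_i * S(rho_i)
Weighted entropy = 6/14 * 1.45 + 8/14 * 0.36
= 0.8271
chi = 1.09 - 0.8271
= 0.2629

0.2629


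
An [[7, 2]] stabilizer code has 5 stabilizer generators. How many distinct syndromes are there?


Each stabilizer generator gives a binary (+1 or -1) measurement outcome.
With 5 independent generators:
Total syndromes = 2^5
= 32

32


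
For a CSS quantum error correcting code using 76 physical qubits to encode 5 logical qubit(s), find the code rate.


Code rate R = k/n
= 5/76
= 0.0658

0.0658


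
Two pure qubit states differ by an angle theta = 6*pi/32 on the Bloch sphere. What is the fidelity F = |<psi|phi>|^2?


For states separated by angle theta on Bloch sphere:
F = cos^2(theta/2)
theta = 6*pi/32 = 0.5890
theta/2 = 0.2945
cos(theta/2) = 0.9569
F = 0.9157

0.9157


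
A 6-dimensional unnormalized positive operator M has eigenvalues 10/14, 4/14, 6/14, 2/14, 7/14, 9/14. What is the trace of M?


tr(M) = sum of eigenvalues
= 10/14 + 4/14 + 6/14 + 2/14 + 7/14 + 9/14
= 38/14
= 2.7143

2.7143


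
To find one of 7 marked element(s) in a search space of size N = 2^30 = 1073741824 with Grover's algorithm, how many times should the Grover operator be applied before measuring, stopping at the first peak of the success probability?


After j Grover iterations the success probability is P(j) = sin^2((2j+1)*theta), where sin(theta) = sqrt(k/N).
N = 2^30 = 1073741824, k = 7
sin(theta) = sqrt(k/N) = 8.074192233e-05
theta = arcsin(sqrt(k/N)) = 8.074192242e-05 rad
P(j) reaches its first maximum when (2j+1)*theta is as close as possible to pi/2, i.e. j = round(pi/(4*theta) - 1/2).
pi/(4*theta) - 1/2 = 9726.7661
(For comparison, the common estimate pi/4 * sqrt(N/k) = 9727.2661; the exact maximiser is used here.)
Optimal iterations = 9727

9727


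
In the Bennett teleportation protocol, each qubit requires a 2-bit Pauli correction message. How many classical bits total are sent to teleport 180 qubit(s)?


Quantum teleportation requires 2 classical bits per qubit teleported.
180 qubit(s) -> 2 * 180 = 360 classical bits

360


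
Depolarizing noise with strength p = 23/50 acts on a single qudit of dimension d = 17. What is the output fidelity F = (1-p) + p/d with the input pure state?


F = (1-p) + p/d
= (1 - 0.4600) + 0.4600/17
= 0.5400 + 0.0271
= 0.5671

0.5671


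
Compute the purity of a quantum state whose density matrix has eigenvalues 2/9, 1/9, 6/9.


tr(rho^2) = sum of eigenvalues squared
= (2/9)^2 + (1/9)^2 + (6/9)^2
= (4 + 1 + 36) / 81
= 41/81
= 0.5062

0.5062


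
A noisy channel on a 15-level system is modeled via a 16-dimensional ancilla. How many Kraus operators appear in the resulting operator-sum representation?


Tracing out the environment in an orthonormal basis {|i>_E} gives Kraus operators K_i = <i|_E U |0>_E.
Number of Kraus operators = dim(H_env) = d_env
= 16

16


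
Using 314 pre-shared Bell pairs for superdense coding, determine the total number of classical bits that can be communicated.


Superdense coding allows 2 classical bits per shared entangled pair.
314 pair(s) -> 2 * 314 = 628 classical bits

628


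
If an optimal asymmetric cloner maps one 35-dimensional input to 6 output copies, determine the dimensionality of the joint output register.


Output space = H^(tensor 6) where dim(H) = 35
dim = 35^6
= 1225 (after 2 factors)
= 42875 (after 3 factors)
= 1500625 (after 4 factors)
= 52521875 (after 5 factors)
= 1838265625 (after 6 factors)
= 1838265625

1838265625


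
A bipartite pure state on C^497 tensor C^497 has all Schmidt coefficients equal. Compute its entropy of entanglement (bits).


For a maximally entangled state in d x d:
S = log2(d) = log2(497)
= 8.9571

8.9571


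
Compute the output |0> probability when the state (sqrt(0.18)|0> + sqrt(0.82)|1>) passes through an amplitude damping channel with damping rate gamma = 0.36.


For amplitude damping with parameter gamma on state sqrt(a)|0> + sqrt(b)|1>:
alpha^2 = 0.18, beta^2 = 0.82
P(|0>) = alpha^2 + gamma * beta^2
= 0.18 + 0.36 * 0.82
= 0.18 + 0.2952
= 0.4752

0.4752


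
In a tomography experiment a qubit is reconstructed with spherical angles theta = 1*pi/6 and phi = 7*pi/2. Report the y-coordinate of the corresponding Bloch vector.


theta = 0.5236, phi = 10.9956
r_y = sin(theta)*sin(phi) = 0.5000 * -1.0000
r_y = -0.5000

-0.5000


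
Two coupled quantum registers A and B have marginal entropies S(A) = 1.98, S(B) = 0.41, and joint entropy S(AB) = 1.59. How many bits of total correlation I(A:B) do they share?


I(A:B) = S(A) + S(B) - S(AB)
= 1.98 + 0.41 - 1.59
= 0.8000

0.8000


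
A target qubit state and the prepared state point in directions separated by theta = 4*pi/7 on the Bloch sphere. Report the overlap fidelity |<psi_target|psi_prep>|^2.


For states separated by angle theta on Bloch sphere:
F = cos^2(theta/2)
theta = 4*pi/7 = 1.7952
theta/2 = 0.8976
cos(theta/2) = 0.6235
F = 0.3887

0.3887


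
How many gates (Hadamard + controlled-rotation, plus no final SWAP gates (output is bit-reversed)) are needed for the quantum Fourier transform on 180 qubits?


Hadamard gates: 180
Controlled rotations: n*(n-1)/2 = 180*179/2 = 16110
SWAP gates: 0 (omitted)
Total = 180 + 16110
= 16290

16290


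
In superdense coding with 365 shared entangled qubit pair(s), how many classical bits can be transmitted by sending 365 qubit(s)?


Superdense coding allows 2 classical bits per shared entangled pair.
365 pair(s) -> 2 * 365 = 730 classical bits

730


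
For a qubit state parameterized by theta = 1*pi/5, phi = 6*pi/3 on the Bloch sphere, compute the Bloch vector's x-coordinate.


theta = 0.6283, phi = 6.2832
r_x = sin(theta)*cos(phi) = 0.5878 * 1.0000
r_x = 0.5878

0.5878


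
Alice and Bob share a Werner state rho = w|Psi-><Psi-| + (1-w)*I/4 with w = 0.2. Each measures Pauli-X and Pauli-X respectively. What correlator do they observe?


|Psi-> = (|01> - |10>)/sqrt(2)
For the pure Bell state, <X_A X_B> = -1 (Bell-state Pauli correlator).
The maximally-mixed part I/4 has tr(I/4 * P tensor P) = 0 for any traceless Pauli P.
So <X_A X_B>_rho = w * (-1) + (1 - w) * 0
= 0.2 * (-1)
= -0.2000

-0.2000


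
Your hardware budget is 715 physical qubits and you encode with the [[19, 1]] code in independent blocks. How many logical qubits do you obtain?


Each code block uses 19 physical qubits for 1 logical qubit(s).
Number of complete blocks = floor(715 / 19) = 37
Logical qubits = 37 * 1
= 37

37


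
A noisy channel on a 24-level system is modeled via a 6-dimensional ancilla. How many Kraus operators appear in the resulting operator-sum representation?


Tracing out the environment in an orthonormal basis {|i>_E} gives Kraus operators K_i = <i|_E U |0>_E.
Number of Kraus operators = dim(H_env) = d_env
= 6

6


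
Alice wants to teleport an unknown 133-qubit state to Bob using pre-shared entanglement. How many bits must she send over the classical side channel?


Quantum teleportation requires 2 classical bits per qubit teleported.
133 qubit(s) -> 2 * 133 = 266 classical bits

266


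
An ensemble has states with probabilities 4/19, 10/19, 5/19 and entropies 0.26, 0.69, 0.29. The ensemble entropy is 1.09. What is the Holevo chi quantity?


chi = S(rho) - sum_i p_i * S(rho_i)
Weighted entropy = 4/19 * 0.26 + 10/19 * 0.69 + 5/19 * 0.29
= 0.4942
chi = 1.09 - 0.4942
= 0.5958

0.5958


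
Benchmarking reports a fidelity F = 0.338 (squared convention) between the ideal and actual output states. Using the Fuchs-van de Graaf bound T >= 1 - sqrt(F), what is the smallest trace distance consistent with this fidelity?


Fuchs-van de Graaf (squared-fidelity convention): 1 - sqrt(F) <= T <= sqrt(1 - F).
Lower bound: T >= 1 - sqrt(F)
sqrt(F) = sqrt(0.338) = 0.5814
T >= 1 - 0.5814
T >= 0.4186

0.4186


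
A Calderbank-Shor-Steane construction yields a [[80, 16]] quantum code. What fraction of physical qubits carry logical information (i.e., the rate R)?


Code rate R = k/n
= 16/80
= 0.2000

0.2000


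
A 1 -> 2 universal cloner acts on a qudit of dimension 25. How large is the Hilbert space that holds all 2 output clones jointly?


Output space = H^(tensor 2) where dim(H) = 25
dim = 25^2
= 625

625


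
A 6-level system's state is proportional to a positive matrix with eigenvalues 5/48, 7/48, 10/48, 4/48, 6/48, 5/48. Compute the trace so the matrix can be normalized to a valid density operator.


tr(M) = sum of eigenvalues
= 5/48 + 7/48 + 10/48 + 4/48 + 6/48 + 5/48
= 37/48
= 0.7708

0.7708


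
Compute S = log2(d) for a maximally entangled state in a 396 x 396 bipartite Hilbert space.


For a maximally entangled state in d x d:
S = log2(d) = log2(396)
= 8.6294

8.6294


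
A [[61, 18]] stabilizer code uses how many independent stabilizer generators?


For an [[n,k]] stabilizer code:
Number of stabilizer generators = n - k
= 61 - 18
= 43

43


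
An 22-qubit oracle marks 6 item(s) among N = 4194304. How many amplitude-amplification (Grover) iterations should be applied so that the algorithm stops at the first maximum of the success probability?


After j Grover iterations the success probability is P(j) = sin^2((2j+1)*theta), where sin(theta) = sqrt(k/N).
N = 2^22 = 4194304, k = 6
sin(theta) = sqrt(k/N) = 0.001196039913
theta = arcsin(sqrt(k/N)) = 0.001196040199 rad
P(j) reaches its first maximum when (2j+1)*theta is as close as possible to pi/2, i.e. j = round(pi/(4*theta) - 1/2).
pi/(4*theta) - 1/2 = 656.1654
(For comparison, the common estimate pi/4 * sqrt(N/k) = 656.6655; the exact maximiser is used here.)
Optimal iterations = 656

656


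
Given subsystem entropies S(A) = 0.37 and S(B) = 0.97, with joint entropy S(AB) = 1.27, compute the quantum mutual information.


I(A:B) = S(A) + S(B) - S(AB)
= 0.37 + 0.97 - 1.27
= 0.0700

0.0700


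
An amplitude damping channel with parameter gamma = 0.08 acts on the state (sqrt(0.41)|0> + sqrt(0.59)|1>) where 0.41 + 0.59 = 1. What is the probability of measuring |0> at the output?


For amplitude damping with parameter gamma on state sqrt(a)|0> + sqrt(b)|1>:
alpha^2 = 0.41, beta^2 = 0.59
P(|0>) = alpha^2 + gamma * beta^2
= 0.41 + 0.08 * 0.59
= 0.41 + 0.0472
= 0.4572

0.4572


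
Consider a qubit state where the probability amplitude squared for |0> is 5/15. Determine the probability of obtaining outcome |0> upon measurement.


|alpha|^2 = 5/15 = 0.3333
|beta|^2 = 1 - 5/15 = 10/15 = 0.6667
P(|0>) = |alpha|^2 = 0.3333

0.3333


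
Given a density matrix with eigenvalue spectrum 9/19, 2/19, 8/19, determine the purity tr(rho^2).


tr(rho^2) = sum of eigenvalues squared
= (9/19)^2 + (2/19)^2 + (8/19)^2
= (81 + 4 + 64) / 361
= 149/361
= 0.4127

0.4127


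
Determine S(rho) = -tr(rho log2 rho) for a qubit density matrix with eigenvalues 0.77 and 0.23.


S = -p*log2(p) - (1-p)*log2(1-p)
p = 0.7700, 1-p = 0.2300
= -0.7700 * log2(0.7700) - 0.2300 * log2(0.2300)
= -(-0.2903) - (-0.4877)
= 0.7780

0.7780


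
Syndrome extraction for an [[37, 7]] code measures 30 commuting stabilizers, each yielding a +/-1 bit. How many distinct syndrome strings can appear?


Each stabilizer generator gives a binary (+1 or -1) measurement outcome.
With 30 independent generators:
Total syndromes = 2^30
= 1073741824

1073741824


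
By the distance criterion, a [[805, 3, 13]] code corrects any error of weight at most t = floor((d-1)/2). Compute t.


Code parameters: [[805, 3, 13]], distance d = 13.
Number of correctable errors = floor((d-1)/2)
= floor((13 - 1)/2)
= floor(12/2)
= 6

6


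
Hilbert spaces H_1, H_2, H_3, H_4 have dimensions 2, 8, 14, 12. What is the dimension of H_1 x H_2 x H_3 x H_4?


dim(H_1 x H_2 x H_3 x H_4) = 2 * 8 * 14 * 12
= 16 * 14 * 12
= 224 * 12
= 2688

2688


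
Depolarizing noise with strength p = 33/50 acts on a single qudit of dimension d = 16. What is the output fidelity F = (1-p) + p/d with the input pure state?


F = (1-p) + p/d
= (1 - 0.6600) + 0.6600/16
= 0.3400 + 0.0413
= 0.3812

0.3812


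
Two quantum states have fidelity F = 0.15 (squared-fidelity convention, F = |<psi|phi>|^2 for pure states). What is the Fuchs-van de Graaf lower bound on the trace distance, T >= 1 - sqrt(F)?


Fuchs-van de Graaf (squared-fidelity convention): 1 - sqrt(F) <= T <= sqrt(1 - F).
Lower bound: T >= 1 - sqrt(F)
sqrt(F) = sqrt(0.15) = 0.3873
T >= 1 - 0.3873
T >= 0.6127

0.6127


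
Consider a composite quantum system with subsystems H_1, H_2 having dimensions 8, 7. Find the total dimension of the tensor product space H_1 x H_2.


dim(H_1 x H_2) = 8 * 7
= 56

56


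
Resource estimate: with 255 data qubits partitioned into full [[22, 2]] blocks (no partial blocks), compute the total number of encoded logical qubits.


Each code block uses 22 physical qubits for 2 logical qubit(s).
Number of complete blocks = floor(255 / 22) = 11
Logical qubits = 11 * 2
= 22

22


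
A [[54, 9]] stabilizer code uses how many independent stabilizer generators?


For an [[n,k]] stabilizer code:
Number of stabilizer generators = n - k
= 54 - 9
= 45

45


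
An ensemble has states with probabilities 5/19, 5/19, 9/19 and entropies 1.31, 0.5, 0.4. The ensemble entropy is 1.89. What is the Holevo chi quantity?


chi = S(rho) - sum_i p_i * S(rho_i)
Weighted entropy = 5/19 * 1.31 + 5/19 * 0.5 + 9/19 * 0.4
= 0.6658
chi = 1.89 - 0.6658
= 1.2242

1.2242


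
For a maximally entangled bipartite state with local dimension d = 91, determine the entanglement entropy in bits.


For a maximally entangled state in d x d:
S = log2(d) = log2(91)
= 6.5078

6.5078


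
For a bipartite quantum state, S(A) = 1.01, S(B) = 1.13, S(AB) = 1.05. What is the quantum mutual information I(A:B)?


I(A:B) = S(A) + S(B) - S(AB)
= 1.01 + 1.13 - 1.05
= 1.0900

1.0900


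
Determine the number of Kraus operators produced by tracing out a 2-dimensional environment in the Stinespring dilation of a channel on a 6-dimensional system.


Tracing out the environment in an orthonormal basis {|i>_E} gives Kraus operators K_i = <i|_E U |0>_E.
Number of Kraus operators = dim(H_env) = d_env
= 2

2


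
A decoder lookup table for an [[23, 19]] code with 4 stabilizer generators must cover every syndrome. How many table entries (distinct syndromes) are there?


Each stabilizer generator gives a binary (+1 or -1) measurement outcome.
With 4 independent generators:
Total syndromes = 2^4
= 16

16


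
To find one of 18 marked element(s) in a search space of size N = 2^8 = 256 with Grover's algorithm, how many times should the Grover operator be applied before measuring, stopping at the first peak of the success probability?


After j Grover iterations the success probability is P(j) = sin^2((2j+1)*theta), where sin(theta) = sqrt(k/N).
N = 2^8 = 256, k = 18
sin(theta) = sqrt(k/N) = 0.2651650429
theta = arcsin(sqrt(k/N)) = 0.2683750886 rad
P(j) reaches its first maximum when (2j+1)*theta is as close as possible to pi/2, i.e. j = round(pi/(4*theta) - 1/2).
pi/(4*theta) - 1/2 = 2.4265
(For comparison, the common estimate pi/4 * sqrt(N/k) = 2.9619; the exact maximiser is used here.)
Optimal iterations = 2

2


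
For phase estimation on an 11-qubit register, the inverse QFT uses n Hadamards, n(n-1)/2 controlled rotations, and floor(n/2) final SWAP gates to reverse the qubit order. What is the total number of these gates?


Hadamard gates: 11
Controlled rotations: n*(n-1)/2 = 11*10/2 = 55
SWAP gates: floor(n/2) = floor(11/2) = 5
Total = 11 + 55 + 5
= 71

71


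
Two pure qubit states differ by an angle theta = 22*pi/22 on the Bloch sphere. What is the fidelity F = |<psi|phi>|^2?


For states separated by angle theta on Bloch sphere:
F = cos^2(theta/2)
theta = 22*pi/22 = 3.1416
theta/2 = 1.5708
cos(theta/2) = 0.0000
F = 0.0000

0.0000


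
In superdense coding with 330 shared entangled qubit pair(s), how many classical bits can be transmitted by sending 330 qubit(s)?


Superdense coding allows 2 classical bits per shared entangled pair.
330 pair(s) -> 2 * 330 = 660 classical bits

660


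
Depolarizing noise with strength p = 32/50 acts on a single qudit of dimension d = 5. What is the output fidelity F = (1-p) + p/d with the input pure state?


F = (1-p) + p/d
= (1 - 0.6400) + 0.6400/5
= 0.3600 + 0.1280
= 0.4880

0.4880


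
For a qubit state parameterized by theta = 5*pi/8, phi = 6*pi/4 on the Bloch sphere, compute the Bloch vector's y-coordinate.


theta = 1.9635, phi = 4.7124
r_y = sin(theta)*sin(phi) = 0.9239 * -1.0000
r_y = -0.9239

-0.9239


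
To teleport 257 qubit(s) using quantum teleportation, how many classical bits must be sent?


Quantum teleportation requires 2 classical bits per qubit teleported.
257 qubit(s) -> 2 * 257 = 514 classical bits

514


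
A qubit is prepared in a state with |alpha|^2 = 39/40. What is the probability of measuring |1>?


|alpha|^2 = 39/40 = 0.9750
|beta|^2 = 1 - 39/40 = 1/40 = 0.0250
P(|1>) = |beta|^2 = 0.0250

0.0250


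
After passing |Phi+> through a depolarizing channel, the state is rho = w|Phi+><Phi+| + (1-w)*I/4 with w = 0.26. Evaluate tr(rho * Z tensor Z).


|Phi+> = (|00> + |11>)/sqrt(2)
For the pure Bell state, <Z_A Z_B> = +1 (Bell-state Pauli correlator).
The maximally-mixed part I/4 has tr(I/4 * P tensor P) = 0 for any traceless Pauli P.
So <Z_A Z_B>_rho = w * (+1) + (1 - w) * 0
= 0.26 * (+1)
= 0.2600

0.2600


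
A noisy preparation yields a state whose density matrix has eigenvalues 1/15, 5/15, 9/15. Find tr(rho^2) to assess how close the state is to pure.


tr(rho^2) = sum of eigenvalues squared
= (1/15)^2 + (5/15)^2 + (9/15)^2
= (1 + 25 + 81) / 225
= 107/225
= 0.4756

0.4756


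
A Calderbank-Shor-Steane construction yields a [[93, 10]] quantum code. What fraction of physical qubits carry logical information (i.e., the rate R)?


Code rate R = k/n
= 10/93
= 0.1075

0.1075


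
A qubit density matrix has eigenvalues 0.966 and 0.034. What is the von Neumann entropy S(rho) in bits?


S = -p*log2(p) - (1-p)*log2(1-p)
p = 0.9660, 1-p = 0.0340
= -0.9660 * log2(0.9660) - 0.0340 * log2(0.0340)
= -(-0.0482) - (-0.1659)
= 0.2141

0.2141


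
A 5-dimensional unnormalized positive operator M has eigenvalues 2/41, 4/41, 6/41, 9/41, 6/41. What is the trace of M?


tr(M) = sum of eigenvalues
= 2/41 + 4/41 + 6/41 + 9/41 + 6/41
= 27/41
= 0.6585

0.6585


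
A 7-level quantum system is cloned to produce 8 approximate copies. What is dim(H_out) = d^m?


Output space = H^(tensor 8) where dim(H) = 7
dim = 7^8
= 49 (after 2 factors)
= 343 (after 3 factors)
= 2401 (after 4 factors)
= 16807 (after 5 factors)
= 117649 (after 6 factors)
= 823543 (after 7 factors)
= 5764801 (after 8 factors)
= 5764801

5764801


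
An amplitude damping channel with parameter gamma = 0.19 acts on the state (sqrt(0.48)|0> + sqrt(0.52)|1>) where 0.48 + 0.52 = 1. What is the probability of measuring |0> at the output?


For amplitude damping with parameter gamma on state sqrt(a)|0> + sqrt(b)|1>:
alpha^2 = 0.48, beta^2 = 0.52
P(|0>) = alpha^2 + gamma * beta^2
= 0.48 + 0.19 * 0.52
= 0.48 + 0.0988
= 0.5788

0.5788


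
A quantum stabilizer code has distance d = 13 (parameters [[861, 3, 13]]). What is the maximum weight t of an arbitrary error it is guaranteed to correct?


Code parameters: [[861, 3, 13]], distance d = 13.
Number of correctable errors = floor((d-1)/2)
= floor((13 - 1)/2)
= floor(12/2)
= 6

6


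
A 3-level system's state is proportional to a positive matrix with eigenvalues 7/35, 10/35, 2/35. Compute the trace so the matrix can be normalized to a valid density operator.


tr(M) = sum of eigenvalues
= 7/35 + 10/35 + 2/35
= 19/35
= 0.5429

0.5429


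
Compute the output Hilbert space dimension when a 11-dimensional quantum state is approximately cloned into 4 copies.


Output space = H^(tensor 4) where dim(H) = 11
dim = 11^4
= 121 (after 2 factors)
= 1331 (after 3 factors)
= 14641 (after 4 factors)
= 14641

14641
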